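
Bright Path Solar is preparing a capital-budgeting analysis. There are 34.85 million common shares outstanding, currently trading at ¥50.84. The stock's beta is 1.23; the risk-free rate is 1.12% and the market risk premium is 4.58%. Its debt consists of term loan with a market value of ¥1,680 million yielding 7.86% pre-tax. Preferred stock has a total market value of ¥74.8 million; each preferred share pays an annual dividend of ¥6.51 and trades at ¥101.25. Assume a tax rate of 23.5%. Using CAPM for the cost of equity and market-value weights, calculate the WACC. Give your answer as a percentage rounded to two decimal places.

Cost of equity via CAPM: Re = 1.12% + 1.23 × 4.58% = 6.7534%.
Cost of preferred: Rp = 6.51 / 101.25 = 6.4296%.
Market value of equity E = 50.84 × 34.85m = 1771.774m.
Total capital V = 1771.774 + 74.8 + 1680 = 3526.574.
Equity: weight = 1771.774/3526.574 = 0.5024; cost = 6.7534%.
Preferred: weight = 74.8/3526.574 = 0.0212; cost = 6.4296%.
Term loan: weight = 1680/3526.574 = 0.4764; after-tax cost = 7.86% × (1 − 23.5%) = 6.0129%.
WACC = 0.5024 × 6.7534% + 0.0212 × 6.4296% + 0.4764 × 6.0129% = 6.3938%.

6.39%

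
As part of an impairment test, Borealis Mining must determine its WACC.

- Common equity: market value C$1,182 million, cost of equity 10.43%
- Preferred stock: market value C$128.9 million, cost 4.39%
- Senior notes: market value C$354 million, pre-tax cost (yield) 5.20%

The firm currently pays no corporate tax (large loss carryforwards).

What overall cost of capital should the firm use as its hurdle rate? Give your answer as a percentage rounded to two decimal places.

Total capital V = 1182 + 128.9 + 354 = 1664.9.
Equity: weight = 1182/1664.9 = 0.7100; cost = 10.43%.
Preferred: weight = 128.9/1664.9 = 0.0774; cost = 4.39%.
Senior notes: weight = 354/1664.9 = 0.2126; after-tax cost = 5.2% × (1 − 0%) = 5.2000%.
WACC = 0.7100 × 10.4300% + 0.0774 × 4.3900% + 0.2126 × 5.2000% = 8.8503%.

8.85%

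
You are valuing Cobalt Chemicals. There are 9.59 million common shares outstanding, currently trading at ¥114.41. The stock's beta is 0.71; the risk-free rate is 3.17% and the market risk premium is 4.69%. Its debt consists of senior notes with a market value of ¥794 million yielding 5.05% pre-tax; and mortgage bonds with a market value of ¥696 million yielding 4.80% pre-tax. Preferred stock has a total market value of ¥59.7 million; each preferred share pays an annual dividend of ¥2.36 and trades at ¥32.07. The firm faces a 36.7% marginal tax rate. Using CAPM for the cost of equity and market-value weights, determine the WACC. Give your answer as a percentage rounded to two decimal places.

Cost of equity via CAPM: Re = 3.17% + 0.71 × 4.69% = 6.4999%.
Cost of preferred: Rp = 2.36 / 32.07 = 7.3589%.
Market value of equity E = 114.41 × 9.59m = 1097.1919m.
Total capital V = 1097.1919 + 59.7 + 794 + 696 = 2646.8919.
Equity: weight = 1097.1919/2646.8919 = 0.4145; cost = 6.4999%.
Preferred: weight = 59.7/2646.8919 = 0.0226; cost = 7.3589%.
Senior notes: weight = 794/2646.8919 = 0.3000; after-tax cost = 5.05% × (1 − 36.7%) = 3.1966%.
Mortgage bonds: weight = 696/2646.8919 = 0.2629; after-tax cost = 4.8% × (1 − 36.7%) = 3.0384%.
WACC = 0.4145 × 6.4999% + 0.0226 × 7.3589% + 0.3000 × 3.1966% + 0.2629 × 3.0384% = 4.6182%.

4.62%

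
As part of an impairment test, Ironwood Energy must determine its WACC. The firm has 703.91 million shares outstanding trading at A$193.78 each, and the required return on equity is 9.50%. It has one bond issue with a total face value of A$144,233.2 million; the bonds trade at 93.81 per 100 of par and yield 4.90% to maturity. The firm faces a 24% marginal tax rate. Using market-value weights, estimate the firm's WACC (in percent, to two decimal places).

6.62%

Market value of equity E = 193.78 × 703.91m = 136403.6798m. Market value of debt D = 144233.2m × 93.81/100 = 135305.16492m.
Total capital V = 136403.6798 + 135305.16492 = 271708.84472.
Equity: weight = 136403.6798/271708.84472 = 0.5020; cost = 9.5%.
Bonds outstanding: weight = 135305.16492/271708.84472 = 0.4980; after-tax cost = 4.9% × (1 − 24%) = 3.7240%.
WACC = 0.5020 × 9.5000% + 0.4980 × 3.7240% = 6.6237%.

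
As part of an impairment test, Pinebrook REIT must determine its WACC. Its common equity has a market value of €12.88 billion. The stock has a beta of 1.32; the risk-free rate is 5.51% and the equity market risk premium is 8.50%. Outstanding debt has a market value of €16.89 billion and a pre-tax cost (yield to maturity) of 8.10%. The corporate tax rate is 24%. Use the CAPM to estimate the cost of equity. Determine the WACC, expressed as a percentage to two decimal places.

10.73%

Cost of equity via CAPM: Re = 5.51% + 1.32 × 8.5% = 16.7300%.
Total capital V = 12.88 + 16.89 = 29.77.
Equity: weight = 12.88/29.77 = 0.4327; cost = 16.73%.
Debt: weight = 16.89/29.77 = 0.5673; after-tax cost = 8.1% × (1 − 24%) = 6.1560%.
WACC = 0.4327 × 16.7300% + 0.5673 × 6.1560% = 10.7308%.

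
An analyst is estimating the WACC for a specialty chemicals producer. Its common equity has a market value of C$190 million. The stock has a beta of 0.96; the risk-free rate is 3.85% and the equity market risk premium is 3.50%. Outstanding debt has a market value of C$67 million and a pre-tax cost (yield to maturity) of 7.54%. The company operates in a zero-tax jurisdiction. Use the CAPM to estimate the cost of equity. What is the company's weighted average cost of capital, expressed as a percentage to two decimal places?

Cost of equity via CAPM: Re = 3.85% + 0.96 × 3.5% = 7.2100%.
Total capital V = 190 + 67 = 257.
Equity: weight = 190/257 = 0.7393; cost = 7.21%.
Debt: weight = 67/257 = 0.2607; after-tax cost = 7.54% × (1 − 0%) = 7.5400%.
WACC = 0.7393 × 7.2100% + 0.2607 × 7.5400% = 7.2960%.

7.30%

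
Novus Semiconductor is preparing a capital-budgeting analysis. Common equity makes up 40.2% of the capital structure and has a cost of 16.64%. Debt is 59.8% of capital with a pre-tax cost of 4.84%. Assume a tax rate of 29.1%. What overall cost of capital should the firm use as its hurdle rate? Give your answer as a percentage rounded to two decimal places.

8.74%

After-tax cost of debt = 4.84% × (1 − 29.1%) = 3.4316%.
WACC = 0.402 × 16.6400% + 0.598 × 3.4316% = 8.7414%.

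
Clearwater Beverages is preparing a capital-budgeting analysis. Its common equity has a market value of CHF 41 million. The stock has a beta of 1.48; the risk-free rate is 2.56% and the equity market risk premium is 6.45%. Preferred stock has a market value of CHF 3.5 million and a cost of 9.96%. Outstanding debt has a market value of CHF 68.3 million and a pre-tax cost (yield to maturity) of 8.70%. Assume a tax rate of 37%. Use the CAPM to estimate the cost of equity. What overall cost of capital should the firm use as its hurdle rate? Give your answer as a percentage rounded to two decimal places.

Cost of equity via CAPM: Re = 2.56% + 1.48 × 6.45% = 12.1060%.
Total capital V = 41 + 3.5 + 68.3 = 112.8.
Equity: weight = 41/112.8 = 0.3635; cost = 12.106%.
Preferred: weight = 3.5/112.8 = 0.0310; cost = 9.96%.
Debt: weight = 68.3/112.8 = 0.6055; after-tax cost = 8.7% × (1 − 37%) = 5.4810%.
WACC = 0.3635 × 12.1060% + 0.0310 × 9.9600% + 0.6055 × 5.4810% = 8.0280%.

8.03%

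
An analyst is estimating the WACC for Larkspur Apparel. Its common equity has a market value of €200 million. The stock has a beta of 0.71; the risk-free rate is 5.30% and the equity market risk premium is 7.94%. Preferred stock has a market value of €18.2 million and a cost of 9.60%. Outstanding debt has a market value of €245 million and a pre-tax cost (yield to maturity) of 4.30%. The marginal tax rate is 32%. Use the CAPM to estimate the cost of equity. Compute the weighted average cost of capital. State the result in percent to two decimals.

Cost of equity via CAPM: Re = 5.3% + 0.71 × 7.94% = 10.9374%.
Total capital V = 200 + 18.2 + 245 = 463.2.
Equity: weight = 200/463.2 = 0.4318; cost = 10.9374%.
Preferred: weight = 18.2/463.2 = 0.0393; cost = 9.6%.
Debt: weight = 245/463.2 = 0.5289; after-tax cost = 4.3% × (1 − 32%) = 2.9240%.
WACC = 0.4318 × 10.9374% + 0.0393 × 9.6000% + 0.5289 × 2.9240% = 6.6463%.

6.65%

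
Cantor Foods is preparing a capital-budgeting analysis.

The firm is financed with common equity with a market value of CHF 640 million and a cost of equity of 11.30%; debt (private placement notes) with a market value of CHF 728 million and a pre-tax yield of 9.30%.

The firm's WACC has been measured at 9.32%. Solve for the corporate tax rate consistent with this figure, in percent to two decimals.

Total capital V = 640 + 728 = 1368.
Equity weight = 640/1368 = 0.4678.
Private placement notes weight = 728/1368 = 0.5322.
Equity contribution = 0.4678 × 11.3% = 5.2865%.
Debt contribution must be 9.32% − 5.2865% = 4.0335%.
0.5322 × 9.3% × (1 − T) = 4.0335%  ⇒  (1 − T) = 0.8150.
T = 18.5017%.

18.50%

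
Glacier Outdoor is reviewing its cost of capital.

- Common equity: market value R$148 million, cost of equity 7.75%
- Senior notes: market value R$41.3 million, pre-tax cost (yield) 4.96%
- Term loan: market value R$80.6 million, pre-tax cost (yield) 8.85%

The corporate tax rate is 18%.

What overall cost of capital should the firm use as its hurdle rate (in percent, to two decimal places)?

Total capital V = 148 + 41.3 + 80.6 = 269.9.
Equity: weight = 148/269.9 = 0.5484; cost = 7.75%.
Senior notes: weight = 41.3/269.9 = 0.1530; after-tax cost = 4.96% × (1 − 18%) = 4.0672%.
Term loan: weight = 80.6/269.9 = 0.2986; after-tax cost = 8.85% × (1 − 18%) = 7.2570%.
WACC = 0.5484 × 7.7500% + 0.1530 × 4.0672% + 0.2986 × 7.2570% = 7.0392%.

7.04%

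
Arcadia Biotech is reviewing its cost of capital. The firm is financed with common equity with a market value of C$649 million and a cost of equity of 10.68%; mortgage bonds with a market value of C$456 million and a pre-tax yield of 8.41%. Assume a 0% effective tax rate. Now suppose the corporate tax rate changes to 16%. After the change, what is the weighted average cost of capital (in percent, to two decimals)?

After the change:
Total capital V = 649 + 456 = 1105.
Equity: weight = 649/1105 = 0.5873; cost = 10.68%.
Mortgage bonds: weight = 456/1105 = 0.4127; after-tax cost = 8.41% × (1 − 16%) = 7.0644%.
WACC = 0.5873 × 10.6800% + 0.4127 × 7.0644% = 9.1880%.

9.19%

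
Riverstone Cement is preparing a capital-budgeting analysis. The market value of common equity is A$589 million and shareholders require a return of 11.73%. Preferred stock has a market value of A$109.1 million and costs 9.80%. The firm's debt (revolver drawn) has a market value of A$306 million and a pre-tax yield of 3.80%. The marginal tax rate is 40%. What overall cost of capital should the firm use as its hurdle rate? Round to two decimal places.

8.64%

Total capital V = 589 + 109.1 + 306 = 1004.1.
Equity: weight = 589/1004.1 = 0.5866; cost = 11.73%.
Preferred: weight = 109.1/1004.1 = 0.1087; cost = 9.8%.
Revolver drawn: weight = 306/1004.1 = 0.3048; after-tax cost = 3.8% × (1 − 40%) = 2.2800%.
WACC = 0.5866 × 11.7300% + 0.1087 × 9.8000% + 0.3048 × 2.2800% = 8.6404%.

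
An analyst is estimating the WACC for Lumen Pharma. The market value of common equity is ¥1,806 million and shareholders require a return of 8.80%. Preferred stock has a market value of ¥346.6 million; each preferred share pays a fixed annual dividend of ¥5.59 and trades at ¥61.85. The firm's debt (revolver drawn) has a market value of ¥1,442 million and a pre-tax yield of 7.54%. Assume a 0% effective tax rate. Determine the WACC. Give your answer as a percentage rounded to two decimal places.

Cost of preferred: Rp = 5.59 / 61.85 = 9.0380%.
Total capital V = 1806 + 346.6 + 1442 = 3594.6.
Equity: weight = 1806/3594.6 = 0.5024; cost = 8.8%.
Preferred: weight = 346.6/3594.6 = 0.0964; cost = 9.038%.
Revolver drawn: weight = 1442/3594.6 = 0.4012; after-tax cost = 7.54% × (1 − 0%) = 7.5400%.
WACC = 0.5024 × 8.8000% + 0.0964 × 9.0380% + 0.4012 × 7.5400% = 8.3175%.

8.32%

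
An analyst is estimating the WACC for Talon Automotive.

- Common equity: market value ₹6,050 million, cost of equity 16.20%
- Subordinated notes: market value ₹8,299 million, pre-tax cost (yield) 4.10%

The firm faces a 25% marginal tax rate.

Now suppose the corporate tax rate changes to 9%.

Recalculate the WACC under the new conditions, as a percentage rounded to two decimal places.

8.99%

After the change:
Total capital V = 6050 + 8299 = 14349.
Equity: weight = 6050/14349 = 0.4216; cost = 16.2%.
Subordinated notes: weight = 8299/14349 = 0.5784; after-tax cost = 4.1% × (1 − 9%) = 3.7310%.
WACC = 0.4216 × 16.2000% + 0.5784 × 3.7310% = 8.9883%.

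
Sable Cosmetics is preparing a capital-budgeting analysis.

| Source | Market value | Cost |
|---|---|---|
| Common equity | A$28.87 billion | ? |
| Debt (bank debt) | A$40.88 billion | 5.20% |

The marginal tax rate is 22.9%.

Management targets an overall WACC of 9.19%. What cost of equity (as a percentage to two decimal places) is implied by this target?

16.53%

Total capital V = 28.87 + 40.88 = 69.75.
Equity weight = 28.87/69.75 = 0.4139.
Bank debt weight = 40.88/69.75 = 0.5861.
Debt contribution = 0.5861 × 5.2% × (1 − 22.9%) = 2.3498%.
Required equity contribution = 9.19% − 2.3498% = 6.8402%.
Re = 6.8402% / 0.4139 = 16.5260%.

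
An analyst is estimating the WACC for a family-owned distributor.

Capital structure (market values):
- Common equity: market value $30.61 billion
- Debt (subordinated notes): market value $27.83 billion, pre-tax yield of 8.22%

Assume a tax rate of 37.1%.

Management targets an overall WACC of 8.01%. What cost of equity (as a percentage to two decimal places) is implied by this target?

10.59%

Total capital V = 30.61 + 27.83 = 58.44.
Equity weight = 30.61/58.44 = 0.5238.
Subordinated notes weight = 27.83/58.44 = 0.4762.
Debt contribution = 0.4762 × 8.22% × (1 − 37.1%) = 2.4622%.
Required equity contribution = 8.01% − 2.4622% = 5.5478%.
Re = 5.5478% / 0.5238 = 10.5917%.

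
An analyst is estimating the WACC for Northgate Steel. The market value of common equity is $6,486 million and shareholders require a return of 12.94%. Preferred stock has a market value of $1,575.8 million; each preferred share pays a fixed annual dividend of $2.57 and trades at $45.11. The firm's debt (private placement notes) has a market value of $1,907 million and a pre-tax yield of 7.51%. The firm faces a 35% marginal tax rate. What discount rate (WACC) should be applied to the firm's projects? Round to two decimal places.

10.25%

Cost of preferred: Rp = 2.57 / 45.11 = 5.6972%.
Total capital V = 6486 + 1575.8 + 1907 = 9968.8.
Equity: weight = 6486/9968.8 = 0.6506; cost = 12.94%.
Preferred: weight = 1575.8/9968.8 = 0.1581; cost = 5.6972%.
Private placement notes: weight = 1907/9968.8 = 0.1913; after-tax cost = 7.51% × (1 − 35%) = 4.8815%.
WACC = 0.6506 × 12.9400% + 0.1581 × 5.6972% + 0.1913 × 4.8815% = 10.2535%.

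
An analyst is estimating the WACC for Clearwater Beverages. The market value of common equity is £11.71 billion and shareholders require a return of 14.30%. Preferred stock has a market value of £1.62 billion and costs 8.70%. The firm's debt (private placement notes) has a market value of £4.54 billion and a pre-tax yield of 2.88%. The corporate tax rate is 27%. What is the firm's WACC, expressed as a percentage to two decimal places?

10.69%

Total capital V = 11.71 + 1.62 + 4.54 = 17.87.
Equity: weight = 11.71/17.87 = 0.6553; cost = 14.3%.
Preferred: weight = 1.62/17.87 = 0.0907; cost = 8.7%.
Private placement notes: weight = 4.54/17.87 = 0.2541; after-tax cost = 2.88% × (1 − 27%) = 2.1024%.
WACC = 0.6553 × 14.3000% + 0.0907 × 8.7000% + 0.2541 × 2.1024% = 10.6934%.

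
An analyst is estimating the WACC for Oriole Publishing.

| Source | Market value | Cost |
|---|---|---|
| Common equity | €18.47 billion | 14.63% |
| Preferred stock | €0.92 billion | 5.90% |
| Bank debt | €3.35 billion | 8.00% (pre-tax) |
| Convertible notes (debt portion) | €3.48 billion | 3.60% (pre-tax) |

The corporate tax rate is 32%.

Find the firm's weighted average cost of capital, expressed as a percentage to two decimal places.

11.53%

Total capital V = 18.47 + 0.92 + 3.35 + 3.48 = 26.22.
Equity: weight = 18.47/26.22 = 0.7044; cost = 14.63%.
Preferred: weight = 0.92/26.22 = 0.0351; cost = 5.9%.
Bank debt: weight = 3.35/26.22 = 0.1278; after-tax cost = 8% × (1 − 32%) = 5.4400%.
Convertible notes (debt portion): weight = 3.48/26.22 = 0.1327; after-tax cost = 3.6% × (1 − 32%) = 2.4480%.
WACC = 0.7044 × 14.6300% + 0.0351 × 5.9000% + 0.1278 × 5.4400% + 0.1327 × 2.4480% = 11.5327%.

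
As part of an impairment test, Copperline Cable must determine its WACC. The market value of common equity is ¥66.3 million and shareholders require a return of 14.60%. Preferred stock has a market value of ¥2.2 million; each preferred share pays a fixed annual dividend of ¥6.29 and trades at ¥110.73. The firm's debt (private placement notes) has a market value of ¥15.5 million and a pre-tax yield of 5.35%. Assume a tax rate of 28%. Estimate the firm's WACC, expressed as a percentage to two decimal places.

Cost of preferred: Rp = 6.29 / 110.73 = 5.6805%.
Total capital V = 66.3 + 2.2 + 15.5 = 84.
Equity: weight = 66.3/84 = 0.7893; cost = 14.6%.
Preferred: weight = 2.2/84 = 0.0262; cost = 5.6805%.
Private placement notes: weight = 15.5/84 = 0.1845; after-tax cost = 5.35% × (1 − 28%) = 3.8520%.
WACC = 0.7893 × 14.6000% + 0.0262 × 5.6805% + 0.1845 × 3.8520% = 12.3831%.

12.38%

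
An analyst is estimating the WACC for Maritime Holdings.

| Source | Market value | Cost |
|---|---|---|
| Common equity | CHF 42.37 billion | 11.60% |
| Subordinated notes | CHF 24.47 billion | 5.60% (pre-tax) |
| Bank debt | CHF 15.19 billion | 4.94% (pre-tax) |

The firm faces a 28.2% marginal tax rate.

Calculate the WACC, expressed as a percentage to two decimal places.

7.85%

Total capital V = 42.37 + 24.47 + 15.19 = 82.03.
Equity: weight = 42.37/82.03 = 0.5165; cost = 11.6%.
Subordinated notes: weight = 24.47/82.03 = 0.2983; after-tax cost = 5.6% × (1 − 28.2%) = 4.0208%.
Bank debt: weight = 15.19/82.03 = 0.1852; after-tax cost = 4.94% × (1 − 28.2%) = 3.5469%.
WACC = 0.5165 × 11.6000% + 0.2983 × 4.0208% + 0.1852 × 3.5469% = 7.8478%.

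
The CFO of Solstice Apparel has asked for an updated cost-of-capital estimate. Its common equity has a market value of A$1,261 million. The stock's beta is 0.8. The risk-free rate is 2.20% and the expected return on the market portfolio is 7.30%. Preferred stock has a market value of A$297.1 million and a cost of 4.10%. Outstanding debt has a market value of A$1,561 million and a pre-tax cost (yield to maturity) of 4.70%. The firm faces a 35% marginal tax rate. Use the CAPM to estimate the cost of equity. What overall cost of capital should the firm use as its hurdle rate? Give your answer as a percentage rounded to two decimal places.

4.46%

Market risk premium = 7.3% − 2.2% = 5.1%.
Cost of equity via CAPM: Re = 2.2% + 0.8 × 5.1% = 6.2800%.
Total capital V = 1261 + 297.1 + 1561 = 3119.1.
Equity: weight = 1261/3119.1 = 0.4043; cost = 6.28%.
Preferred: weight = 297.1/3119.1 = 0.0953; cost = 4.1%.
Debt: weight = 1561/3119.1 = 0.5005; after-tax cost = 4.7% × (1 − 35%) = 3.0550%.
WACC = 0.4043 × 6.2800% + 0.0953 × 4.1000% + 0.5005 × 3.0550% = 4.4584%.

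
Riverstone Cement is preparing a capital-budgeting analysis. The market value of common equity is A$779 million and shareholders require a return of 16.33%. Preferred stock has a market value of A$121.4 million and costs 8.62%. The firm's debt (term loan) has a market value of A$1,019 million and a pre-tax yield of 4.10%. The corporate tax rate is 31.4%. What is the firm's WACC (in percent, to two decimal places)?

Total capital V = 779 + 121.4 + 1019 = 1919.4.
Equity: weight = 779/1919.4 = 0.4059; cost = 16.33%.
Preferred: weight = 121.4/1919.4 = 0.0632; cost = 8.62%.
Term loan: weight = 1019/1919.4 = 0.5309; after-tax cost = 4.1% × (1 − 31.4%) = 2.8126%.
WACC = 0.4059 × 16.3300% + 0.0632 × 8.6200% + 0.5309 × 2.8126% = 8.6660%.

8.67%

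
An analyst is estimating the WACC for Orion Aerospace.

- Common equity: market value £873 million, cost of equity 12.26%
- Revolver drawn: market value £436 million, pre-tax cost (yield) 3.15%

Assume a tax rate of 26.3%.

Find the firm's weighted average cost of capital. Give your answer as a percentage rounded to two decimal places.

Total capital V = 873 + 436 = 1309.
Equity: weight = 873/1309 = 0.6669; cost = 12.26%.
Revolver drawn: weight = 436/1309 = 0.3331; after-tax cost = 3.15% × (1 − 26.3%) = 2.3215%.
WACC = 0.6669 × 12.2600% + 0.3331 × 2.3215% = 8.9497%.

8.95%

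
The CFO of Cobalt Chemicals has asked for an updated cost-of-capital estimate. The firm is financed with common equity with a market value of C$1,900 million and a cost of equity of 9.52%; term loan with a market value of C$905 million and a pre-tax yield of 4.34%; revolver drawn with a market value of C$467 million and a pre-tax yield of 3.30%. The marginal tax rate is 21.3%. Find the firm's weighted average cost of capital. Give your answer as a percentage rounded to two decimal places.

6.84%

Total capital V = 1900 + 905 + 467 = 3272.
Equity: weight = 1900/3272 = 0.5807; cost = 9.52%.
Term loan: weight = 905/3272 = 0.2766; after-tax cost = 4.34% × (1 − 21.3%) = 3.4156%.
Revolver drawn: weight = 467/3272 = 0.1427; after-tax cost = 3.3% × (1 − 21.3%) = 2.5971%.
WACC = 0.5807 × 9.5200% + 0.2766 × 3.4156% + 0.1427 × 2.5971% = 6.8435%.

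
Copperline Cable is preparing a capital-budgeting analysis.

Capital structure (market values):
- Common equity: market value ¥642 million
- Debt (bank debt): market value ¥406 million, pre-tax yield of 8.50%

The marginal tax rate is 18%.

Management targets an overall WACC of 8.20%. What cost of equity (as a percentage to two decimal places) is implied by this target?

Total capital V = 642 + 406 = 1048.
Equity weight = 642/1048 = 0.6126.
Bank debt weight = 406/1048 = 0.3874.
Debt contribution = 0.3874 × 8.5% × (1 − 18%) = 2.7002%.
Required equity contribution = 8.2% − 2.7002% = 5.4998%.
Re = 5.4998% / 0.6126 = 8.9779%.

8.98%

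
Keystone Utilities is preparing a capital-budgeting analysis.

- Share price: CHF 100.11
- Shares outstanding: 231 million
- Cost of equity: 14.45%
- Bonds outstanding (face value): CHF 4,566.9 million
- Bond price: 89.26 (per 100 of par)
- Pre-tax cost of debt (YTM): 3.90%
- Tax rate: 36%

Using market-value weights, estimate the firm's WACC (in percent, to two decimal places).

Market value of equity E = 100.11 × 231m = 23125.41m. Market value of debt D = 4566.9m × 89.26/100 = 4076.41494m.
Total capital V = 23125.41 + 4076.41494 = 27201.82494.
Equity: weight = 23125.41/27201.82494 = 0.8501; cost = 14.45%.
Bonds outstanding: weight = 4076.41494/27201.82494 = 0.1499; after-tax cost = 3.9% × (1 − 36%) = 2.4960%.
WACC = 0.8501 × 14.4500% + 0.1499 × 2.4960% = 12.6586%.

12.66%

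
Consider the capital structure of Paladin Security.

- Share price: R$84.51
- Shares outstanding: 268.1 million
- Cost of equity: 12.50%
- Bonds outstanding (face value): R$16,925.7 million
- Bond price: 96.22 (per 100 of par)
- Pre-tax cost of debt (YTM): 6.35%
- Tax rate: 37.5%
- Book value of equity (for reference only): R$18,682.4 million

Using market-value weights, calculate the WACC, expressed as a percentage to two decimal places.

8.93%

Market value of equity E = 84.51 × 268.1m = 22657.131m. Market value of debt D = 16925.7m × 96.22/100 = 16285.90854m.
Total capital V = 22657.131 + 16285.90854 = 38943.03954.
Equity: weight = 22657.131/38943.03954 = 0.5818; cost = 12.5%.
Bonds outstanding: weight = 16285.90854/38943.03954 = 0.4182; after-tax cost = 6.35% × (1 − 37.5%) = 3.9688%.
WACC = 0.5818 × 12.5000% + 0.4182 × 3.9688% = 8.9322%.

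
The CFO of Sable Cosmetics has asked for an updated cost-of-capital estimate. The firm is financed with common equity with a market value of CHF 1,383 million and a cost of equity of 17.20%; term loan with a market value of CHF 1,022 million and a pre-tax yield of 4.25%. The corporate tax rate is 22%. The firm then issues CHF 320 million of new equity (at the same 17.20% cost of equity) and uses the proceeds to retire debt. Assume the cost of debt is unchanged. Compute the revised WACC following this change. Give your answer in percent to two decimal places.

13.15%

After the change:
Total capital V = 1703 + 702 = 2405.
Equity: weight = 1703/2405 = 0.7081; cost = 17.2%.
Term loan: weight = 702/2405 = 0.2919; after-tax cost = 4.25% × (1 − 22%) = 3.3150%.
WACC = 0.7081 × 17.2000% + 0.2919 × 3.3150% = 13.1471%.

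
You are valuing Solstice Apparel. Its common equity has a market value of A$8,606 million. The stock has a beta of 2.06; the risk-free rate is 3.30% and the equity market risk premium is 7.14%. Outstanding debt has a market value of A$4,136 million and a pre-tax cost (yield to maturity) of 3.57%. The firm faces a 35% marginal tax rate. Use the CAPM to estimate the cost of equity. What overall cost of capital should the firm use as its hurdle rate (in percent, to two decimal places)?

Cost of equity via CAPM: Re = 3.3% + 2.06 × 7.14% = 18.0084%.
Total capital V = 8606 + 4136 = 12742.
Equity: weight = 8606/12742 = 0.6754; cost = 18.0084%.
Debt: weight = 4136/12742 = 0.3246; after-tax cost = 3.57% × (1 − 35%) = 2.3205%.
WACC = 0.6754 × 18.0084% + 0.3246 × 2.3205% = 12.9162%.

12.92%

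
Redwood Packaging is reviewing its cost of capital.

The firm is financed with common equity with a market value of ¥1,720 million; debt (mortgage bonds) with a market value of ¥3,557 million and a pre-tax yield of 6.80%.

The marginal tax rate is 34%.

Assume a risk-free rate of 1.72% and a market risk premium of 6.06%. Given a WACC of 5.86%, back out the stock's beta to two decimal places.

Total capital V = 1720 + 3557 = 5277.
Equity weight = 1720/5277 = 0.3259.
Mortgage bonds weight = 3557/5277 = 0.6741.
Debt contribution = 0.6741 × 6.8% × (1 − 34%) = 3.0252%.
Required equity contribution = 5.86% − 3.0252% = 2.8348%  ⇒  Re = 8.6973%.
CAPM: 8.6973% = 1.72% + β × 6.06%  ⇒  β = 1.1514.

1.15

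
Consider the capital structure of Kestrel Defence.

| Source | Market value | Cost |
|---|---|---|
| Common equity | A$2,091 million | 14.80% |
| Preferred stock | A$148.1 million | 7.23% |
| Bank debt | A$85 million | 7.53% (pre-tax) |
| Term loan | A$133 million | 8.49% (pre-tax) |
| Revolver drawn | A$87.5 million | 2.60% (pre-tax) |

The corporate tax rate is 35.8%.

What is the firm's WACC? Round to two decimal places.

13.09%

Total capital V = 2091 + 148.1 + 85 + 133 + 87.5 = 2544.6.
Equity: weight = 2091/2544.6 = 0.8217; cost = 14.8%.
Preferred: weight = 148.1/2544.6 = 0.0582; cost = 7.23%.
Bank debt: weight = 85/2544.6 = 0.0334; after-tax cost = 7.53% × (1 − 35.8%) = 4.8343%.
Term loan: weight = 133/2544.6 = 0.0523; after-tax cost = 8.49% × (1 − 35.8%) = 5.4506%.
Revolver drawn: weight = 87.5/2544.6 = 0.0344; after-tax cost = 2.6% × (1 − 35.8%) = 1.6692%.
WACC = 0.8217 × 14.8000% + 0.0582 × 7.2300% + 0.0334 × 4.8343% + 0.0523 × 5.4506% + 0.0344 × 1.6692% = 13.0863%.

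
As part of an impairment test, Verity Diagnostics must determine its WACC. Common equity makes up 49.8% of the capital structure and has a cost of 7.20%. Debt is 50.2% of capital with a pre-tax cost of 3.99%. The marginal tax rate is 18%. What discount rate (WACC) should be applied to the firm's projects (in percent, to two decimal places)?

After-tax cost of debt = 3.99% × (1 − 18%) = 3.2718%.
WACC = 0.498 × 7.2000% + 0.502 × 3.2718% = 5.2280%.

5.23%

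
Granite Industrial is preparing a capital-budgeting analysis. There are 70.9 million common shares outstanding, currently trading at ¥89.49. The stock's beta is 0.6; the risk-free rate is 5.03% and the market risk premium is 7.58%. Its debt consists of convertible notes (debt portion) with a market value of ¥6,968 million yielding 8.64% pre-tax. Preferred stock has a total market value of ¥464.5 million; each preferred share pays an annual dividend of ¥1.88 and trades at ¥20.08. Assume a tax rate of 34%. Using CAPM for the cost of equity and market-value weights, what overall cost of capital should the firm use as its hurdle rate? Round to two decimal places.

7.61%

Cost of equity via CAPM: Re = 5.03% + 0.6 × 7.58% = 9.5780%.
Cost of preferred: Rp = 1.88 / 20.08 = 9.3625%.
Market value of equity E = 89.49 × 70.9m = 6344.841m.
Total capital V = 6344.841 + 464.5 + 6968 = 13777.341.
Equity: weight = 6344.841/13777.341 = 0.4605; cost = 9.578%.
Preferred: weight = 464.5/13777.341 = 0.0337; cost = 9.3625%.
Convertible notes (debt portion): weight = 6968/13777.341 = 0.5058; after-tax cost = 8.64% × (1 − 34%) = 5.7024%.
WACC = 0.4605 × 9.5780% + 0.0337 × 9.3625% + 0.5058 × 5.7024% = 7.6106%.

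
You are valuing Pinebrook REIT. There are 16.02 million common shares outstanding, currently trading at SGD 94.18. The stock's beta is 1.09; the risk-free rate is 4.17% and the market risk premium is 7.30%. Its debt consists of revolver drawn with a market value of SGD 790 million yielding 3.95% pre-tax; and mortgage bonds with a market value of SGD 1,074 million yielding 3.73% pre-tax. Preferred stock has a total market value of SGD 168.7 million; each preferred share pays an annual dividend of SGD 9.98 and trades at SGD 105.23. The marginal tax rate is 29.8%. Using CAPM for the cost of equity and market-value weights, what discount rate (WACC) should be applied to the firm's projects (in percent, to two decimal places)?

7.03%

Cost of equity via CAPM: Re = 4.17% + 1.09 × 7.3% = 12.1270%.
Cost of preferred: Rp = 9.98 / 105.23 = 9.4840%.
Market value of equity E = 94.18 × 16.02m = 1508.7636m.
Total capital V = 1508.7636 + 168.7 + 790 + 1074 = 3541.4636.
Equity: weight = 1508.7636/3541.4636 = 0.4260; cost = 12.127%.
Preferred: weight = 168.7/3541.4636 = 0.0476; cost = 9.484%.
Revolver drawn: weight = 790/3541.4636 = 0.2231; after-tax cost = 3.95% × (1 − 29.8%) = 2.7729%.
Mortgage bonds: weight = 1074/3541.4636 = 0.3033; after-tax cost = 3.73% × (1 − 29.8%) = 2.6185%.
WACC = 0.4260 × 12.1270% + 0.0476 × 9.4840% + 0.2231 × 2.7729% + 0.3033 × 2.6185% = 7.0309%.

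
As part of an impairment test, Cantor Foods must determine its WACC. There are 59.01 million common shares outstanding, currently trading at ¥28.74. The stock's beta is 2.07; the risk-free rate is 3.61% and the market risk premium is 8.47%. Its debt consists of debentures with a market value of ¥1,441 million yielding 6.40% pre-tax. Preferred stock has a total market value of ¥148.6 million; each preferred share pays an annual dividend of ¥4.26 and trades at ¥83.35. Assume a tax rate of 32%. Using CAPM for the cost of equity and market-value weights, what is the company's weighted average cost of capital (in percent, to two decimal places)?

Cost of equity via CAPM: Re = 3.61% + 2.07 × 8.47% = 21.1429%.
Cost of preferred: Rp = 4.26 / 83.35 = 5.1110%.
Market value of equity E = 28.74 × 59.01m = 1695.9474m.
Total capital V = 1695.9474 + 148.6 + 1441 = 3285.5474.
Equity: weight = 1695.9474/3285.5474 = 0.5162; cost = 21.1429%.
Preferred: weight = 148.6/3285.5474 = 0.0452; cost = 5.111%.
Debentures: weight = 1441/3285.5474 = 0.4386; after-tax cost = 6.4% × (1 − 32%) = 4.3520%.
WACC = 0.5162 × 21.1429% + 0.0452 × 5.1110% + 0.4386 × 4.3520% = 13.0535%.

13.05%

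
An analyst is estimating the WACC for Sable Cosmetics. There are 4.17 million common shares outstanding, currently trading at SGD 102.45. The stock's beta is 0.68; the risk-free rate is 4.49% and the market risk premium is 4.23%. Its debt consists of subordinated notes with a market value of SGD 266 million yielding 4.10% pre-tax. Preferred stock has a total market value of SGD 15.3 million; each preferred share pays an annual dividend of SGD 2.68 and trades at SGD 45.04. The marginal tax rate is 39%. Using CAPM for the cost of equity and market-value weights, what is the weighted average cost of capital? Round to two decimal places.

5.51%

Cost of equity via CAPM: Re = 4.49% + 0.68 × 4.23% = 7.3664%.
Cost of preferred: Rp = 2.68 / 45.04 = 5.9503%.
Market value of equity E = 102.45 × 4.17m = 427.2165m.
Total capital V = 427.2165 + 15.3 + 266 = 708.5165.
Equity: weight = 427.2165/708.5165 = 0.6030; cost = 7.3664%.
Preferred: weight = 15.3/708.5165 = 0.0216; cost = 5.9503%.
Subordinated notes: weight = 266/708.5165 = 0.3754; after-tax cost = 4.1% × (1 − 39%) = 2.5010%.
WACC = 0.6030 × 7.3664% + 0.0216 × 5.9503% + 0.3754 × 2.5010% = 5.5092%.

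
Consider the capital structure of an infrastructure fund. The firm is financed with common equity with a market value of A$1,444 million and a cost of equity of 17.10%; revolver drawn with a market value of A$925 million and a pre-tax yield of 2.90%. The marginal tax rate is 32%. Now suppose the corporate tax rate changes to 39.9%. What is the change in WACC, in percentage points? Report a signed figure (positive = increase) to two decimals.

-0.09 pp

Current WACC:
Total capital V = 1444 + 925 = 2369.
Equity: weight = 1444/2369 = 0.6095; cost = 17.1%.
Revolver drawn: weight = 925/2369 = 0.3905; after-tax cost = 2.9% × (1 − 32%) = 1.9720%.
WACC = 0.6095 × 17.1000% + 0.3905 × 1.9720% = 11.1931%.
After the change:
Total capital V = 1444 + 925 = 2369.
Equity: weight = 1444/2369 = 0.6095; cost = 17.1%.
Revolver drawn: weight = 925/2369 = 0.3905; after-tax cost = 2.9% × (1 − 39.9%) = 1.7429%.
WACC = 0.6095 × 17.1000% + 0.3905 × 1.7429% = 11.1037%.
Change in WACC = 11.1037% − 11.1931% = -0.0895 pp.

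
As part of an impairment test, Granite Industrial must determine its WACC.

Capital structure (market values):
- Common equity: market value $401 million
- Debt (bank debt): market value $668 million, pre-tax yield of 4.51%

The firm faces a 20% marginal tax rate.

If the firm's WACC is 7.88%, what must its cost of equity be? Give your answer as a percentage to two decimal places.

15.00%

Total capital V = 401 + 668 = 1069.
Equity weight = 401/1069 = 0.3751.
Bank debt weight = 668/1069 = 0.6249.
Debt contribution = 0.6249 × 4.51% × (1 − 20%) = 2.2546%.
Required equity contribution = 7.88% − 2.2546% = 5.6254%.
Re = 5.6254% / 0.3751 = 14.9964%.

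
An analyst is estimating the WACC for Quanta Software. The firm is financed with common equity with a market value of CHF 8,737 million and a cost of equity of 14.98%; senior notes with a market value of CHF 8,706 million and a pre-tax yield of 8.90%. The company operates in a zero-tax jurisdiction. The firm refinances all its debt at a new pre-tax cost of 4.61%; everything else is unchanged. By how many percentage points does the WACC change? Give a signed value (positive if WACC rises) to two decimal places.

-2.14 pp

Current WACC:
Total capital V = 8737 + 8706 = 17443.
Equity: weight = 8737/17443 = 0.5009; cost = 14.98%.
Senior notes: weight = 8706/17443 = 0.4991; after-tax cost = 8.9% × (1 − 0%) = 8.9000%.
WACC = 0.5009 × 14.9800% + 0.4991 × 8.9000% = 11.9454%.
After the change:
Total capital V = 8737 + 8706 = 17443.
Equity: weight = 8737/17443 = 0.5009; cost = 14.98%.
Senior notes: weight = 8706/17443 = 0.4991; after-tax cost = 4.61% × (1 − 0%) = 4.6100%.
WACC = 0.5009 × 14.9800% + 0.4991 × 4.6100% = 9.8042%.
Change in WACC = 9.8042% − 11.9454% = -2.1412 pp.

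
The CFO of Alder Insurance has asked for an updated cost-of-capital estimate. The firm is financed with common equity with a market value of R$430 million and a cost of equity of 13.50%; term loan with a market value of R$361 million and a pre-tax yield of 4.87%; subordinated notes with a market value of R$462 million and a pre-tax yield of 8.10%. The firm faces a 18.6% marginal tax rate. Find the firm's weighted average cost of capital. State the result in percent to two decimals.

Total capital V = 430 + 361 + 462 = 1253.
Equity: weight = 430/1253 = 0.3432; cost = 13.5%.
Term loan: weight = 361/1253 = 0.2881; after-tax cost = 4.87% × (1 − 18.6%) = 3.9642%.
Subordinated notes: weight = 462/1253 = 0.3687; after-tax cost = 8.1% × (1 − 18.6%) = 6.5934%.
WACC = 0.3432 × 13.5000% + 0.2881 × 3.9642% + 0.3687 × 6.5934% = 8.2061%.

8.21%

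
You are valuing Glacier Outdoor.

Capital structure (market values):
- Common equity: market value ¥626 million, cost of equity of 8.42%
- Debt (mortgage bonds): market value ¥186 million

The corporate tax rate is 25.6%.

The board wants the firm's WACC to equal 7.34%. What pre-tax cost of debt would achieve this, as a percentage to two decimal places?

4.98%

Total capital V = 626 + 186 = 812.
Equity weight = 626/812 = 0.7709.
Mortgage bonds weight = 186/812 = 0.2291.
Equity contribution = 0.7709 × 8.42% = 6.4913%.
Remaining for debt = 7.34% − 6.4913% = 0.8487%.
Rd × (1 − 25.6%) × 0.2291 = 0.8487%  ⇒  Rd = 4.9801%.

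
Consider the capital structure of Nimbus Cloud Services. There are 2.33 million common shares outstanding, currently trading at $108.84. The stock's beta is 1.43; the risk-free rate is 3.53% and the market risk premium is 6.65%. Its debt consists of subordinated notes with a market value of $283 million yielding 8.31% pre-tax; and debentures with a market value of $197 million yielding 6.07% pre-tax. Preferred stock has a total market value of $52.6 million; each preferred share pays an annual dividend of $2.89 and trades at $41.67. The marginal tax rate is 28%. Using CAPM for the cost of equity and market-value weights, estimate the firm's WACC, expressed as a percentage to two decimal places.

Cost of equity via CAPM: Re = 3.53% + 1.43 × 6.65% = 13.0395%.
Cost of preferred: Rp = 2.89 / 41.67 = 6.9354%.
Market value of equity E = 108.84 × 2.33m = 253.5972m.
Total capital V = 253.5972 + 52.6 + 283 + 197 = 786.1972.
Equity: weight = 253.5972/786.1972 = 0.3226; cost = 13.0395%.
Preferred: weight = 52.6/786.1972 = 0.0669; cost = 6.9354%.
Subordinated notes: weight = 283/786.1972 = 0.3600; after-tax cost = 8.31% × (1 − 28%) = 5.9832%.
Debentures: weight = 197/786.1972 = 0.2506; after-tax cost = 6.07% × (1 − 28%) = 4.3704%.
WACC = 0.3226 × 13.0395% + 0.0669 × 6.9354% + 0.3600 × 5.9832% + 0.2506 × 4.3704% = 7.9189%.

7.92%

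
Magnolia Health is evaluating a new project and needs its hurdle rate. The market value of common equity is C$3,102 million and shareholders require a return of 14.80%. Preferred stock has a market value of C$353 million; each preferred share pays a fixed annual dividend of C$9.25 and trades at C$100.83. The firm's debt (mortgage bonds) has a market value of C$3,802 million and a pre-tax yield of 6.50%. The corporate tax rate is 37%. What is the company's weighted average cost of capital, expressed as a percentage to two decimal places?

Cost of preferred: Rp = 9.25 / 100.83 = 9.1739%.
Total capital V = 3102 + 353 + 3802 = 7257.
Equity: weight = 3102/7257 = 0.4274; cost = 14.8%.
Preferred: weight = 353/7257 = 0.0486; cost = 9.1739%.
Mortgage bonds: weight = 3802/7257 = 0.5239; after-tax cost = 6.5% × (1 − 37%) = 4.0950%.
WACC = 0.4274 × 14.8000% + 0.0486 × 9.1739% + 0.5239 × 4.0950% = 8.9179%.

8.92%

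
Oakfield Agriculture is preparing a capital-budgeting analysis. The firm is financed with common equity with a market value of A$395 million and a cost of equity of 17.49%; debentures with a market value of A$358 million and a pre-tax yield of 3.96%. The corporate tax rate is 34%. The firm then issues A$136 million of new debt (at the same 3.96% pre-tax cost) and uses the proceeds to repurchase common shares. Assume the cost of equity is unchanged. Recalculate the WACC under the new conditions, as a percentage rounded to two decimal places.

7.73%

After the change:
Total capital V = 259 + 494 = 753.
Equity: weight = 259/753 = 0.3440; cost = 17.49%.
Debentures: weight = 494/753 = 0.6560; after-tax cost = 3.96% × (1 − 34%) = 2.6136%.
WACC = 0.3440 × 17.4900% + 0.6560 × 2.6136% = 7.7304%.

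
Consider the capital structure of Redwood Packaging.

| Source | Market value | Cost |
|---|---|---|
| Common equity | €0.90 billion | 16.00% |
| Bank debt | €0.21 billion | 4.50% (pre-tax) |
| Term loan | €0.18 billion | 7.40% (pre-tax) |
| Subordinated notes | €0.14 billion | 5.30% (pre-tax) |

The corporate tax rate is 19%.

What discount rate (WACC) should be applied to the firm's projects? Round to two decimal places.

11.78%

Total capital V = 0.9 + 0.21 + 0.18 + 0.14 = 1.43.
Equity: weight = 0.9/1.43 = 0.6294; cost = 16%.
Bank debt: weight = 0.21/1.43 = 0.1469; after-tax cost = 4.5% × (1 − 19%) = 3.6450%.
Term loan: weight = 0.18/1.43 = 0.1259; after-tax cost = 7.4% × (1 − 19%) = 5.9940%.
Subordinated notes: weight = 0.14/1.43 = 0.0979; after-tax cost = 5.3% × (1 − 19%) = 4.2930%.
WACC = 0.6294 × 16.0000% + 0.1469 × 3.6450% + 0.1259 × 5.9940% + 0.0979 × 4.2930% = 11.7800%.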